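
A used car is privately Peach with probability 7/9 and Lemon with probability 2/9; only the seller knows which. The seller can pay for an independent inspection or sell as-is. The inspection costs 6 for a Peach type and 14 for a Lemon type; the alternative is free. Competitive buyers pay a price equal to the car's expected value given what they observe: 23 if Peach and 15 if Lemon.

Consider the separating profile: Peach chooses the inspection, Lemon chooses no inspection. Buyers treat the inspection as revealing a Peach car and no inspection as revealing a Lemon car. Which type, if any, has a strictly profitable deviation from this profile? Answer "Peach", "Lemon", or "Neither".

Neither

The inspection pays 23; no inspection pays 15.
Peach: assigned the inspection, nets 23 − 6 = 17; deviating to no inspection nets 15.
Lemon: assigned no inspection, nets 15; deviating to the inspection nets 23 − 14 = 9.
Both types strictly prefer their assigned action; no profitable deviation.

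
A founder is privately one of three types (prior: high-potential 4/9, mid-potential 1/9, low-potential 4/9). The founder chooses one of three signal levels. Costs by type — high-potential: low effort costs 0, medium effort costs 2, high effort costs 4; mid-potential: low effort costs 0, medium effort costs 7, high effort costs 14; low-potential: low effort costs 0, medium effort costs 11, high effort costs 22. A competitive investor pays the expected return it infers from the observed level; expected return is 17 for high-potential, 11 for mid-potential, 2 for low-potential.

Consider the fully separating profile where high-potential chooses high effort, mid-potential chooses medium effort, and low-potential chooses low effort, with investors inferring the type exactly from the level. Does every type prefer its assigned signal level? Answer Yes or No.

Separating valuations: high effort → 17, medium effort → 11, low effort → 2.
high-potential (assigned high effort): low effort: 2 − 0 = 2; medium effort: 11 − 2 = 9; high effort: 17 − 4 = 13. high-potential stays.
mid-potential (assigned medium effort): low effort: 2 − 0 = 2; medium effort: 11 − 7 = 4; high effort: 17 − 14 = 3. mid-potential stays.
low-potential (assigned low effort): low effort: 2 − 0 = 2; medium effort: 11 − 11 = 0; high effort: 17 − 22 = -5. low-potential stays.
Every type prefers its assigned level; separation holds.

Yes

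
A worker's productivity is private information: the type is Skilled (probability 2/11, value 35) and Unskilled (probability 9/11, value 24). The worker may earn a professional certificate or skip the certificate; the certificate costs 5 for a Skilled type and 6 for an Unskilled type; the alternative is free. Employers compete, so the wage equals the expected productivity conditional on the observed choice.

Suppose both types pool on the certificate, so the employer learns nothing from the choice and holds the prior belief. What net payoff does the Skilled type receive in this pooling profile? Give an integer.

21

Pooled wage = 2/11·35 + 9/11·24 = 26.
Skilled pays cost 5 for the certificate, so net payoff = 26 − 5 = 21.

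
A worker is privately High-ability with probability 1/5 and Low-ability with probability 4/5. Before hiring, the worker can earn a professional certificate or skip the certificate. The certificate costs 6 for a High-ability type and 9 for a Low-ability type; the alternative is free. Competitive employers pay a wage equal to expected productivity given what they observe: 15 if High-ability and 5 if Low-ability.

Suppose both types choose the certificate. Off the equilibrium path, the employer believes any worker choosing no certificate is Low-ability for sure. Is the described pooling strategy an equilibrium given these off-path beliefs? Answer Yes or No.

On path, the employer holds the prior and pays 1/5·15 + 4/5·5 = 7. Off path (no certificate), believing Low-ability, it pays 5.
High-ability: the certificate nets 7 − 6 = 1; no certificate nets 5. High-ability would deviate.
Low-ability: the certificate nets 7 − 9 = -2; no certificate nets 5. Low-ability would deviate.
A type deviates, so pooling fails.

No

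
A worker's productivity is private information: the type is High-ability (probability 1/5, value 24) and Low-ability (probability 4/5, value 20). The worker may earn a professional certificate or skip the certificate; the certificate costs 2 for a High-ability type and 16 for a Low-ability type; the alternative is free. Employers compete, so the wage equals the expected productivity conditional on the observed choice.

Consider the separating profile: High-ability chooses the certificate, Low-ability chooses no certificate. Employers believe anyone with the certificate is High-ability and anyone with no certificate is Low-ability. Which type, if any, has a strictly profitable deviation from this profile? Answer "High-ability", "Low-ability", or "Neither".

The certificate pays 24; no certificate pays 20.
High-ability: assigned the certificate, nets 24 − 2 = 22; deviating to no certificate nets 20.
Low-ability: assigned no certificate, nets 20; deviating to the certificate nets 24 − 16 = 8.
Both types strictly prefer their assigned action; no profitable deviation.

Neither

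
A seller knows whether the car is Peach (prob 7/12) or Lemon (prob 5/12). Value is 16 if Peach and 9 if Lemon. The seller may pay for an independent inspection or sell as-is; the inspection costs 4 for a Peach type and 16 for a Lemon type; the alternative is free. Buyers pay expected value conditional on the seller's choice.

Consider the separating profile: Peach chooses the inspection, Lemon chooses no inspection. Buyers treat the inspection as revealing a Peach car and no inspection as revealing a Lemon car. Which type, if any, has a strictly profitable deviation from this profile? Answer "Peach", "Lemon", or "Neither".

The inspection pays 16; no inspection pays 9.
Peach: assigned the inspection, nets 16 − 4 = 12; deviating to no inspection nets 9.
Lemon: assigned no inspection, nets 9; deviating to the inspection nets 16 − 16 = 0.
Both types strictly prefer their assigned action; no profitable deviation.

Neither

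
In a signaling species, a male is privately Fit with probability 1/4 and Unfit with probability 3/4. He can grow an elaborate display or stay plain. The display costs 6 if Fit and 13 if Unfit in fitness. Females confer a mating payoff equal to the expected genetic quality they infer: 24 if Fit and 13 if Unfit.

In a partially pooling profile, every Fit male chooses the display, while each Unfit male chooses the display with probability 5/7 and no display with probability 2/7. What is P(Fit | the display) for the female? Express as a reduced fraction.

P(the display) = (1/4)·1 + (3/4)·(5/7) = 11/14.
By Bayes' rule, P(Fit | the display) = (1/4) / (11/14) = 7/22.

7/22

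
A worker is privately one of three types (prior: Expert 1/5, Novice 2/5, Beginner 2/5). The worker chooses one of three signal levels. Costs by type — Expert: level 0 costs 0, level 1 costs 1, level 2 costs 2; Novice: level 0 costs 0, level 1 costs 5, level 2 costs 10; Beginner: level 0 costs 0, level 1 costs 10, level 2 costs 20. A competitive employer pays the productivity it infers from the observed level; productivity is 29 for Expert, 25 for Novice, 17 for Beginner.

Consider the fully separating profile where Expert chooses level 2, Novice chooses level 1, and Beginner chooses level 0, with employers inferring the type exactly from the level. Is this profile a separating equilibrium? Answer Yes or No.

Yes

Separating wages: level 2 → 29, level 1 → 25, level 0 → 17.
Expert (assigned level 2): level 0: 17 − 0 = 17; level 1: 25 − 1 = 24; level 2: 29 − 2 = 27. Expert stays.
Novice (assigned level 1): level 0: 17 − 0 = 17; level 1: 25 − 5 = 20; level 2: 29 − 10 = 19. Novice stays.
Beginner (assigned level 0): level 0: 17 − 0 = 17; level 1: 25 − 10 = 15; level 2: 29 − 20 = 9. Beginner stays.
Every type prefers its assigned level; separation holds.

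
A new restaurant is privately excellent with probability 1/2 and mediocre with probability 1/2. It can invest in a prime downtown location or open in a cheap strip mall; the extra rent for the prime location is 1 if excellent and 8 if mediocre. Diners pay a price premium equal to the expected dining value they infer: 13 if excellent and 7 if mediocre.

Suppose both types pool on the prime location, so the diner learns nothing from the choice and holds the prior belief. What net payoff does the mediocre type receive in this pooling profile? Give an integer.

Pooled price premium = 1/2·13 + 1/2·7 = 10.
mediocre pays cost 8 for the prime location, so net payoff = 10 − 8 = 2.

2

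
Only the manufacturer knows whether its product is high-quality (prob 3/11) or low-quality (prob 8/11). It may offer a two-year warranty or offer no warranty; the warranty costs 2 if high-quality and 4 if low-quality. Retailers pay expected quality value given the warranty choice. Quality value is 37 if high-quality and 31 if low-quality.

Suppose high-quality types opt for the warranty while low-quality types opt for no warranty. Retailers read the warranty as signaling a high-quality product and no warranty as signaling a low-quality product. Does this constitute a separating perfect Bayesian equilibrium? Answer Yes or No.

Under these beliefs, the warranty earns price 37 and no warranty earns price 31.
high-quality: the warranty nets 37 − 2 = 35; no warranty nets 31. high-quality prefers the warranty.
low-quality: the warranty nets 37 − 4 = 33; no warranty nets 31. low-quality would deviate to the warranty.
low-quality has a profitable deviation, so the profile is not an equilibrium.

No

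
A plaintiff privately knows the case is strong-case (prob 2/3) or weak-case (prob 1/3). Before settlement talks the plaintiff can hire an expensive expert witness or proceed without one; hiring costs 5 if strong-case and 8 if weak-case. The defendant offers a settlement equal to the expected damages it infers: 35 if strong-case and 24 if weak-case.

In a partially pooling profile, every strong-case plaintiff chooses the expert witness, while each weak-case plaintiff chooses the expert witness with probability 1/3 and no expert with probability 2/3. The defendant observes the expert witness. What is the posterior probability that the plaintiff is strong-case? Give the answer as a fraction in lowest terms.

6/7

P(the expert witness) = (2/3)·1 + (1/3)·(1/3) = 7/9.
By Bayes' rule, P(strong-case | the expert witness) = (2/3) / (7/9) = 6/7.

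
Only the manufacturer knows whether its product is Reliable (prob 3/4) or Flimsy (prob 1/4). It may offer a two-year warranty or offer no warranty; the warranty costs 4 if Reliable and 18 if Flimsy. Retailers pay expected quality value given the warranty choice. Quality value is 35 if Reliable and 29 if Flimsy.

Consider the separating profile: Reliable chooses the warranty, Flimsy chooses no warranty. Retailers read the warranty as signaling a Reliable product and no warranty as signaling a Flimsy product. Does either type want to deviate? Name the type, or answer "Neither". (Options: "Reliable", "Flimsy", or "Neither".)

Neither

The warranty pays 35; no warranty pays 29.
Reliable: assigned the warranty, nets 35 − 4 = 31; deviating to no warranty nets 29.
Flimsy: assigned no warranty, nets 29; deviating to the warranty nets 35 − 18 = 17.
Both types strictly prefer their assigned action; no profitable deviation.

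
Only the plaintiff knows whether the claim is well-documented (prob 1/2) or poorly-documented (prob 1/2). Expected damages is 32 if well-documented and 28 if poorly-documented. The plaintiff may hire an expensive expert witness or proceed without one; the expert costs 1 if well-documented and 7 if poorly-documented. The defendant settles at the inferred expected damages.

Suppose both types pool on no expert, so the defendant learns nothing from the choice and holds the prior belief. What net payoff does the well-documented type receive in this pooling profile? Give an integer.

30

Pooled settlement = 1/2·32 + 1/2·28 = 30.
well-documented pays no cost for no expert, so net payoff = 30.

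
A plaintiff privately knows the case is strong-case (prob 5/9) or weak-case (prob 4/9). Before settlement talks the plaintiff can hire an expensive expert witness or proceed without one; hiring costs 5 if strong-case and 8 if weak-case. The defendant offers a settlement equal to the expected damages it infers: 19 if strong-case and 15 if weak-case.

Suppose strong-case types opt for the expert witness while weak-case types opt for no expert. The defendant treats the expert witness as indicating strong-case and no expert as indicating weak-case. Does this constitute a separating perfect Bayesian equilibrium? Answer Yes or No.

No

Under these beliefs, the expert witness earns settlement 19 and no expert earns settlement 15.
strong-case: the expert witness nets 19 − 5 = 14; no expert nets 15. strong-case would deviate to no expert.
weak-case: the expert witness nets 19 − 8 = 11; no expert nets 15. weak-case prefers no expert.
strong-case has a profitable deviation, so the profile is not an equilibrium.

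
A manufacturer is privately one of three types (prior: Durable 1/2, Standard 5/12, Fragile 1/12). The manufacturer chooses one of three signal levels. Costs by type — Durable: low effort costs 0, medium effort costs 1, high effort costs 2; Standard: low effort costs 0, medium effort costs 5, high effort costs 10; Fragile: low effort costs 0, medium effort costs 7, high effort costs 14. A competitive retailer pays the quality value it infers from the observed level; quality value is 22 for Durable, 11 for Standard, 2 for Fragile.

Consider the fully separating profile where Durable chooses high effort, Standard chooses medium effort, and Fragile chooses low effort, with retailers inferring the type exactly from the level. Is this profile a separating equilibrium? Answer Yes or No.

No

Separating prices: high effort → 22, medium effort → 11, low effort → 2.
Durable (assigned high effort): low effort: 2 − 0 = 2; medium effort: 11 − 1 = 10; high effort: 22 − 2 = 20. Durable stays.
Standard (assigned medium effort): low effort: 2 − 0 = 2; medium effort: 11 − 5 = 6; high effort: 22 − 10 = 12. Standard prefers high effort.
Fragile (assigned low effort): low effort: 2 − 0 = 2; medium effort: 11 − 7 = 4; high effort: 22 − 14 = 8. Fragile prefers high effort.
At least one type deviates; the separating profile fails.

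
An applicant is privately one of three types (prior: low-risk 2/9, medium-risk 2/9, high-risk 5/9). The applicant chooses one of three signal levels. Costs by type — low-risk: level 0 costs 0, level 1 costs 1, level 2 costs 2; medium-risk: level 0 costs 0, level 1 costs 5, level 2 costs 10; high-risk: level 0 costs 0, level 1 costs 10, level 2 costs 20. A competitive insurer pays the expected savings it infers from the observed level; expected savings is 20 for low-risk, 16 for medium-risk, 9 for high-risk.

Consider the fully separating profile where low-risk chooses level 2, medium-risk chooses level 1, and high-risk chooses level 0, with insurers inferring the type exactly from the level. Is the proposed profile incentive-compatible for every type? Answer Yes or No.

Yes

Separating rebates: level 2 → 20, level 1 → 16, level 0 → 9.
low-risk (assigned level 2): level 0: 9 − 0 = 9; level 1: 16 − 1 = 15; level 2: 20 − 2 = 18. low-risk stays.
medium-risk (assigned level 1): level 0: 9 − 0 = 9; level 1: 16 − 5 = 11; level 2: 20 − 10 = 10. medium-risk stays.
high-risk (assigned level 0): level 0: 9 − 0 = 9; level 1: 16 − 10 = 6; level 2: 20 − 20 = 0. high-risk stays.
Every type prefers its assigned level; separation holds.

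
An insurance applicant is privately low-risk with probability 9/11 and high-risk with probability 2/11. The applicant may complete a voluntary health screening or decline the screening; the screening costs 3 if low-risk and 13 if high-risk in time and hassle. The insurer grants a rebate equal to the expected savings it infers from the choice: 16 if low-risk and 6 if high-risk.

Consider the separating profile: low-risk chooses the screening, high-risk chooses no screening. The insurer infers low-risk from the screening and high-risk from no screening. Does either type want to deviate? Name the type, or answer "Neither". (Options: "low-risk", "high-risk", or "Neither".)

Neither

The screening pays 16; no screening pays 6.
low-risk: assigned the screening, nets 16 − 3 = 13; deviating to no screening nets 6.
high-risk: assigned no screening, nets 6; deviating to the screening nets 16 − 13 = 3.
Both types strictly prefer their assigned action; no profitable deviation.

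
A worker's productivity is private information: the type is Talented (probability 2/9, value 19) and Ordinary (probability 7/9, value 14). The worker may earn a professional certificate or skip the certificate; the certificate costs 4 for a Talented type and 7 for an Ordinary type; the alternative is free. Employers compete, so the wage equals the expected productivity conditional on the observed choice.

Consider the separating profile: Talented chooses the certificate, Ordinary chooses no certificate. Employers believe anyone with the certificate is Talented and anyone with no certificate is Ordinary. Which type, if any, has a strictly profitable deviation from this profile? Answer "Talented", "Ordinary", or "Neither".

Neither

The certificate pays 19; no certificate pays 14.
Talented: assigned the certificate, nets 19 − 4 = 15; deviating to no certificate nets 14.
Ordinary: assigned no certificate, nets 14; deviating to the certificate nets 19 − 7 = 12.
Both types strictly prefer their assigned action; no profitable deviation.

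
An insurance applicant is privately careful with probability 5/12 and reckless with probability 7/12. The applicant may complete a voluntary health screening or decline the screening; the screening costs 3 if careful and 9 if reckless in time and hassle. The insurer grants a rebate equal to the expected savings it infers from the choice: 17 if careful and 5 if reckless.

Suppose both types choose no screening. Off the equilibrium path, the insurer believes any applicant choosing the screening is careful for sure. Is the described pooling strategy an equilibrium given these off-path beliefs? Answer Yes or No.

No

On path, the insurer holds the prior and pays 5/12·17 + 7/12·5 = 10. Off path (the screening), believing careful, it pays 17.
careful: no screening nets 10; the screening nets 17 − 3 = 14. careful would deviate.
reckless: no screening nets 10; the screening nets 17 − 9 = 8. reckless stays.
A type deviates, so pooling fails.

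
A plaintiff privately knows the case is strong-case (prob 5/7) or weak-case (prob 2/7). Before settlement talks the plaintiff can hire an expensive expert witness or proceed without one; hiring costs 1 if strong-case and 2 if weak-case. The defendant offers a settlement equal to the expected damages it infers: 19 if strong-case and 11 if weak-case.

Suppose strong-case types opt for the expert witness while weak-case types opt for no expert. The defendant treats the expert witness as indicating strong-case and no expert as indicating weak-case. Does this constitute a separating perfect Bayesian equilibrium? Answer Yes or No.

No

Under these beliefs, the expert witness earns settlement 19 and no expert earns settlement 11.
strong-case: the expert witness nets 19 − 1 = 18; no expert nets 11. strong-case prefers the expert witness.
weak-case: the expert witness nets 19 − 2 = 17; no expert nets 11. weak-case would deviate to the expert witness.
weak-case has a profitable deviation, so the profile is not an equilibrium.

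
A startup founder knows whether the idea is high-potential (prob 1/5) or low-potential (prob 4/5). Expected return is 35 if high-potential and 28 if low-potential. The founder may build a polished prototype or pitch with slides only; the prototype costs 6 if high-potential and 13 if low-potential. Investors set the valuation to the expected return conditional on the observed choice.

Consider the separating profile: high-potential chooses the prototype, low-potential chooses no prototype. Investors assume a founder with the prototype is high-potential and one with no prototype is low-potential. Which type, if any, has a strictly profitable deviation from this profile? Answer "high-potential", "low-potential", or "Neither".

Neither

The prototype pays 35; no prototype pays 28.
high-potential: assigned the prototype, nets 35 − 6 = 29; deviating to no prototype nets 28.
low-potential: assigned no prototype, nets 28; deviating to the prototype nets 35 − 13 = 22.
Both types strictly prefer their assigned action; no profitable deviation.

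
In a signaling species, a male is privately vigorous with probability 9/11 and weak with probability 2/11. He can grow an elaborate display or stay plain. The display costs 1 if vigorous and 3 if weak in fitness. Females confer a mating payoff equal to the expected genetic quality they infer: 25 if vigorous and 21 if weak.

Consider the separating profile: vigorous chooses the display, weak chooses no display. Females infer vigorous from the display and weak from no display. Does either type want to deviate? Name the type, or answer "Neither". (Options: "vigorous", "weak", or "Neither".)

weak

The display pays 25; no display pays 21.
vigorous: assigned the display, nets 25 − 1 = 24; deviating to no display nets 21.
weak: assigned no display, nets 21; deviating to the display nets 25 − 3 = 22.
The weak type gains 1 by deviating.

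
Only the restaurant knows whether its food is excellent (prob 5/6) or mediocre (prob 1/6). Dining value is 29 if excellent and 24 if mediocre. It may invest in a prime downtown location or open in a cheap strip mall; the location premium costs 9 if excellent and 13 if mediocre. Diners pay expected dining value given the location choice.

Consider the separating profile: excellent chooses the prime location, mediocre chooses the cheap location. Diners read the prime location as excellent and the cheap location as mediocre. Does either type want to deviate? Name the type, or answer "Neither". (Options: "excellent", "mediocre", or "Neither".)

The prime location pays 29; the cheap location pays 24.
excellent: assigned the prime location, nets 29 − 9 = 20; deviating to the cheap location nets 24.
mediocre: assigned the cheap location, nets 24; deviating to the prime location nets 29 − 13 = 16.
The excellent type gains 4 by deviating.

excellent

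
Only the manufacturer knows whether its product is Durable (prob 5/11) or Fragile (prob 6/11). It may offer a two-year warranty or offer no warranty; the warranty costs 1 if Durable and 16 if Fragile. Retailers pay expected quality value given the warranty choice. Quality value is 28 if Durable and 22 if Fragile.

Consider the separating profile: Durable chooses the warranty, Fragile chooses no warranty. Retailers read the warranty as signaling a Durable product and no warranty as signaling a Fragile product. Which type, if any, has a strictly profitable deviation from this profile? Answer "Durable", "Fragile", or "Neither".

The warranty pays 28; no warranty pays 22.
Durable: assigned the warranty, nets 28 − 1 = 27; deviating to no warranty nets 22.
Fragile: assigned no warranty, nets 22; deviating to the warranty nets 28 − 16 = 12.
Both types strictly prefer their assigned action; no profitable deviation.

Neither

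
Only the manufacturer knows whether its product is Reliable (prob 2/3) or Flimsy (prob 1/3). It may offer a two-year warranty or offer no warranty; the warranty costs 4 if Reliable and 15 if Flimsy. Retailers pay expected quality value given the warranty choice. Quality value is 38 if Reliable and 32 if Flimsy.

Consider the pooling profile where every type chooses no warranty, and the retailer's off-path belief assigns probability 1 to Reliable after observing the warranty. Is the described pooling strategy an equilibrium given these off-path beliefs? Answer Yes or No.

Yes

On path, the retailer holds the prior and pays 2/3·38 + 1/3·32 = 36. Off path (the warranty), believing Reliable, it pays 38.
Reliable: no warranty nets 36; the warranty nets 38 − 4 = 34. Reliable stays.
Flimsy: no warranty nets 36; the warranty nets 38 − 15 = 23. Flimsy stays.
No type deviates, so pooling is sustained.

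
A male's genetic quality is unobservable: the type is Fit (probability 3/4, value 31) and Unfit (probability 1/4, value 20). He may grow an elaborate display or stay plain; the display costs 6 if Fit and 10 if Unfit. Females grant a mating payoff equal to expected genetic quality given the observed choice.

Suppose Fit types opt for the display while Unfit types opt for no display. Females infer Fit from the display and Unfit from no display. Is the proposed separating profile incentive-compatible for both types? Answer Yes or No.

Under these beliefs, the display earns mating payoff 31 and no display earns mating payoff 20.
Fit: the display nets 31 − 6 = 25; no display nets 20. Fit prefers the display.
Unfit: the display nets 31 − 10 = 21; no display nets 20. Unfit would deviate to the display.
Unfit has a profitable deviation, so the profile is not an equilibrium.

No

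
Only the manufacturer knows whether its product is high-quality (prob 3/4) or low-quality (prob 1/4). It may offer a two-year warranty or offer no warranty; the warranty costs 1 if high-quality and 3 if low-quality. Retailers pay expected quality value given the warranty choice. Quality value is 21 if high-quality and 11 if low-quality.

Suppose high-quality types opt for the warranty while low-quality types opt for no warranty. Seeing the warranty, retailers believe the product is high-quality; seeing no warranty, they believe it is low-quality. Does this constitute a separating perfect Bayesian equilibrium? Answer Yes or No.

No

Under these beliefs, the warranty earns price 21 and no warranty earns price 11.
high-quality: the warranty nets 21 − 1 = 20; no warranty nets 11. high-quality prefers the warranty.
low-quality: the warranty nets 21 − 3 = 18; no warranty nets 11. low-quality would deviate to the warranty.
low-quality has a profitable deviation, so the profile is not an equilibrium.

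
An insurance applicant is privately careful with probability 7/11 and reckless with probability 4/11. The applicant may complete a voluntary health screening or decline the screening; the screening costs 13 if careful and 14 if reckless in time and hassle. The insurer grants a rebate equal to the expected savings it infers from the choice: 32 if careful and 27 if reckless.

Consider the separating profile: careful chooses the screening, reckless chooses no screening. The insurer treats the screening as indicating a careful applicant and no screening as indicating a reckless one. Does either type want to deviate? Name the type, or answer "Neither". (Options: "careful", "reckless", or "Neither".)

careful

The screening pays 32; no screening pays 27.
careful: assigned the screening, nets 32 − 13 = 19; deviating to no screening nets 27.
reckless: assigned no screening, nets 27; deviating to the screening nets 32 − 14 = 18.
The careful type gains 8 by deviating.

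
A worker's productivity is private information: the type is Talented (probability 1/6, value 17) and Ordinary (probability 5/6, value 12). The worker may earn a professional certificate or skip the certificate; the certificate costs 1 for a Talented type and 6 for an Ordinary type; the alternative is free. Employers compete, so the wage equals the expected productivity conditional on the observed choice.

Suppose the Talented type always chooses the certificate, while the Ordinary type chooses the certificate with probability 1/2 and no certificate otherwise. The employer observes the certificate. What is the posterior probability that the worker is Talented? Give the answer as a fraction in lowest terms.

2/7

P(the certificate) = (1/6)·1 + (5/6)·(1/2) = 7/12.
By Bayes' rule, P(Talented | the certificate) = (1/6) / (7/12) = 2/7.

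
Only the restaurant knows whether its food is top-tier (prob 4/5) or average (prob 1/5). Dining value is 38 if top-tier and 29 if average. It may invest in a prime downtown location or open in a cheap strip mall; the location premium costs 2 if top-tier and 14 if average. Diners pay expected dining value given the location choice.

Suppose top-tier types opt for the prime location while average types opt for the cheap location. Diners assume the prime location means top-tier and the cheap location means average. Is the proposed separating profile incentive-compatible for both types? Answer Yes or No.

Under these beliefs, the prime location earns price premium 38 and the cheap location earns price premium 29.
top-tier: the prime location nets 38 − 2 = 36; the cheap location nets 29. top-tier prefers the prime location.
average: the prime location nets 38 − 14 = 24; the cheap location nets 29. average prefers the cheap location.
Neither type deviates, so the separating profile is an equilibrium.

Yes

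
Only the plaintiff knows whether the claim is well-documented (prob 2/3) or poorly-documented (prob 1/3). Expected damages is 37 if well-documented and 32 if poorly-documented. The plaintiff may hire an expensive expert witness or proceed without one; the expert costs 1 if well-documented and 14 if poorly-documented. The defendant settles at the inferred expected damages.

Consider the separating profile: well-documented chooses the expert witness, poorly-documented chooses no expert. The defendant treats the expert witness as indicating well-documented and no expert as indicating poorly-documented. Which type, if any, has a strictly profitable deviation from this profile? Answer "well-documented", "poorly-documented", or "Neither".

Neither

The expert witness pays 37; no expert pays 32.
well-documented: assigned the expert witness, nets 37 − 1 = 36; deviating to no expert nets 32.
poorly-documented: assigned no expert, nets 32; deviating to the expert witness nets 37 − 14 = 23.
Both types strictly prefer their assigned action; no profitable deviation.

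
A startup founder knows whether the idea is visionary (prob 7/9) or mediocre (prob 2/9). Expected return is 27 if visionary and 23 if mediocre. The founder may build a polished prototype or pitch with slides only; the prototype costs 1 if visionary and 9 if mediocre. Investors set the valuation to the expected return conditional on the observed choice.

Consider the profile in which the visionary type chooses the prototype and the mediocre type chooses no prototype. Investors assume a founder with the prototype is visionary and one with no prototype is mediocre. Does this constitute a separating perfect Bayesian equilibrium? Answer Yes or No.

Yes

Under these beliefs, the prototype earns valuation 27 and no prototype earns valuation 23.
visionary: the prototype nets 27 − 1 = 26; no prototype nets 23. visionary prefers the prototype.
mediocre: the prototype nets 27 − 9 = 18; no prototype nets 23. mediocre prefers no prototype.
Neither type deviates, so the separating profile is an equilibrium.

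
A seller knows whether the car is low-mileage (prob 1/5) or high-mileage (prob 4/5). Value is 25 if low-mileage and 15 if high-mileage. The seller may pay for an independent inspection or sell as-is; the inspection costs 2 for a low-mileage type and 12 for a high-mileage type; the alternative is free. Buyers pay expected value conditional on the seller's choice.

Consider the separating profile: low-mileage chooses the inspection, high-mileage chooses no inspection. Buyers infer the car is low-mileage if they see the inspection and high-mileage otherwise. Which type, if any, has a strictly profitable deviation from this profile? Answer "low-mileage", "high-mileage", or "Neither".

Neither

The inspection pays 25; no inspection pays 15.
low-mileage: assigned the inspection, nets 25 − 2 = 23; deviating to no inspection nets 15.
high-mileage: assigned no inspection, nets 15; deviating to the inspection nets 25 − 12 = 13.
Both types strictly prefer their assigned action; no profitable deviation.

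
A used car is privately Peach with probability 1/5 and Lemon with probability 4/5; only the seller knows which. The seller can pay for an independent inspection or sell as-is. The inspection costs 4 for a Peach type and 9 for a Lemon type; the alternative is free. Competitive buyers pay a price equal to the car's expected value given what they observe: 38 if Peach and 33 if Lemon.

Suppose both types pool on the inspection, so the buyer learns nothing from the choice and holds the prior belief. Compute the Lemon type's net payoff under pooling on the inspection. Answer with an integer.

25

Pooled price = 1/5·38 + 4/5·33 = 34.
Lemon pays cost 9 for the inspection, so net payoff = 34 − 9 = 25.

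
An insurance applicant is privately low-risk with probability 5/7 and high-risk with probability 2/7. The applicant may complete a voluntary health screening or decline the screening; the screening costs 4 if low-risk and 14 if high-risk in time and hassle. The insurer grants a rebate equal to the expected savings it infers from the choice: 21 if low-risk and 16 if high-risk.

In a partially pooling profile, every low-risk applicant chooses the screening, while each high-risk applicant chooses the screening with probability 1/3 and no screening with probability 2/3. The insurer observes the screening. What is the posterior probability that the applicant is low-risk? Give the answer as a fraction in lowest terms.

P(the screening) = (5/7)·1 + (2/7)·(1/3) = 17/21.
By Bayes' rule, P(low-risk | the screening) = (5/7) / (17/21) = 15/17.

15/17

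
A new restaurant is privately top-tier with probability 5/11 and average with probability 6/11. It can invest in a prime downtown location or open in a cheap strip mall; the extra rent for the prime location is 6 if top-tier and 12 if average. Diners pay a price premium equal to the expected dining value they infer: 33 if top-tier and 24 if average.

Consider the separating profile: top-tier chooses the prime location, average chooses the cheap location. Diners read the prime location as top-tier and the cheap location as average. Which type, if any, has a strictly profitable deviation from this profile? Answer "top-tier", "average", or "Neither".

The prime location pays 33; the cheap location pays 24.
top-tier: assigned the prime location, nets 33 − 6 = 27; deviating to the cheap location nets 24.
average: assigned the cheap location, nets 24; deviating to the prime location nets 33 − 12 = 21.
Both types strictly prefer their assigned action; no profitable deviation.

Neither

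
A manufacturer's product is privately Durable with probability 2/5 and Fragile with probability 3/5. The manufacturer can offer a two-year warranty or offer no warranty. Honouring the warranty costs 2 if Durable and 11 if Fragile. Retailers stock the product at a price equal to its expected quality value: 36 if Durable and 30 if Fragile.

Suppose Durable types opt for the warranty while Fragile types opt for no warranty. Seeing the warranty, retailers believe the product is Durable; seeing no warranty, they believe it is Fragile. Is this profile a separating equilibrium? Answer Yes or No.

Yes

Under these beliefs, the warranty earns price 36 and no warranty earns price 30.
Durable: the warranty nets 36 − 2 = 34; no warranty nets 30. Durable prefers the warranty.
Fragile: the warranty nets 36 − 11 = 25; no warranty nets 30. Fragile prefers no warranty.
Neither type deviates, so the separating profile is an equilibrium.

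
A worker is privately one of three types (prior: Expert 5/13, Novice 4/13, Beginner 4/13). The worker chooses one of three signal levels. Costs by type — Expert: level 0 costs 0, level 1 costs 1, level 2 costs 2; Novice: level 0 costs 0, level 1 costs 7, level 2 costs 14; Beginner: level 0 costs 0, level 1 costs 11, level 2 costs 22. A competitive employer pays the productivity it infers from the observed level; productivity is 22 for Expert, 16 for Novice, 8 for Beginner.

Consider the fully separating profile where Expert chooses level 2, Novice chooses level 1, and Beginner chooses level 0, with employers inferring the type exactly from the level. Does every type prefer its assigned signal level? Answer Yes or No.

Separating wages: level 2 → 22, level 1 → 16, level 0 → 8.
Expert (assigned level 2): level 0: 8 − 0 = 8; level 1: 16 − 1 = 15; level 2: 22 − 2 = 20. Expert stays.
Novice (assigned level 1): level 0: 8 − 0 = 8; level 1: 16 − 7 = 9; level 2: 22 − 14 = 8. Novice stays.
Beginner (assigned level 0): level 0: 8 − 0 = 8; level 1: 16 − 11 = 5; level 2: 22 − 22 = 0. Beginner stays.
Every type prefers its assigned level; separation holds.

Yes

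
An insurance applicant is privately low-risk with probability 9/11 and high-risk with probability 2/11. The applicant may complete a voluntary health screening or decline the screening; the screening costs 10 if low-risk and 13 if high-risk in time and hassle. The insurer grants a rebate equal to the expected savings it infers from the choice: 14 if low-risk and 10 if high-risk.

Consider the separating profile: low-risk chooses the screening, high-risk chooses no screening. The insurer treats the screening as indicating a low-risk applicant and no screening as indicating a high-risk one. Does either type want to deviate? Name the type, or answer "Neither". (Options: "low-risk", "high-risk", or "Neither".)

low-risk

The screening pays 14; no screening pays 10.
low-risk: assigned the screening, nets 14 − 10 = 4; deviating to no screening nets 10.
high-risk: assigned no screening, nets 10; deviating to the screening nets 14 − 13 = 1.
The low-risk type gains 6 by deviating.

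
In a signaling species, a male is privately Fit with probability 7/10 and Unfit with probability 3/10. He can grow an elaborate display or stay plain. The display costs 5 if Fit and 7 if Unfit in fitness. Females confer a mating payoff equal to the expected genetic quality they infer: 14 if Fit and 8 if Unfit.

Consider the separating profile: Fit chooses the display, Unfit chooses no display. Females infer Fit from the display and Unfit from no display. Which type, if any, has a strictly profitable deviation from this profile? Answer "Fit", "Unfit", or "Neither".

The display pays 14; no display pays 8.
Fit: assigned the display, nets 14 − 5 = 9; deviating to no display nets 8.
Unfit: assigned no display, nets 8; deviating to the display nets 14 − 7 = 7.
Both types strictly prefer their assigned action; no profitable deviation.

Neither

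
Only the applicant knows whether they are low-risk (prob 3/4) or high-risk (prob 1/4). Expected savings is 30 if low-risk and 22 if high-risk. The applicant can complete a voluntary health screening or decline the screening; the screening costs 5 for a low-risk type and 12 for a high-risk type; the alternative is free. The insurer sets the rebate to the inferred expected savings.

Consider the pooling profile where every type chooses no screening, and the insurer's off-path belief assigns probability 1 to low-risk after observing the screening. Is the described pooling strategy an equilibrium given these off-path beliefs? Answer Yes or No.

On path, the insurer holds the prior and pays 3/4·30 + 1/4·22 = 28. Off path (the screening), believing low-risk, it pays 30.
low-risk: no screening nets 28; the screening nets 30 − 5 = 25. low-risk stays.
high-risk: no screening nets 28; the screening nets 30 − 12 = 18. high-risk stays.
No type deviates, so pooling is sustained.

Yes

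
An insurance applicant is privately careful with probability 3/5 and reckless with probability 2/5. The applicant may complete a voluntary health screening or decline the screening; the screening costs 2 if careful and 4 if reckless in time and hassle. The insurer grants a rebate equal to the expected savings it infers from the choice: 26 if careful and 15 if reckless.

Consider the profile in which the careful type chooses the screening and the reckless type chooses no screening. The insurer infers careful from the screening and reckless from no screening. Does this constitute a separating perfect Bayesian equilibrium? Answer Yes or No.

No

Under these beliefs, the screening earns rebate 26 and no screening earns rebate 15.
careful: the screening nets 26 − 2 = 24; no screening nets 15. careful prefers the screening.
reckless: the screening nets 26 − 4 = 22; no screening nets 15. reckless would deviate to the screening.
reckless has a profitable deviation, so the profile is not an equilibrium.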